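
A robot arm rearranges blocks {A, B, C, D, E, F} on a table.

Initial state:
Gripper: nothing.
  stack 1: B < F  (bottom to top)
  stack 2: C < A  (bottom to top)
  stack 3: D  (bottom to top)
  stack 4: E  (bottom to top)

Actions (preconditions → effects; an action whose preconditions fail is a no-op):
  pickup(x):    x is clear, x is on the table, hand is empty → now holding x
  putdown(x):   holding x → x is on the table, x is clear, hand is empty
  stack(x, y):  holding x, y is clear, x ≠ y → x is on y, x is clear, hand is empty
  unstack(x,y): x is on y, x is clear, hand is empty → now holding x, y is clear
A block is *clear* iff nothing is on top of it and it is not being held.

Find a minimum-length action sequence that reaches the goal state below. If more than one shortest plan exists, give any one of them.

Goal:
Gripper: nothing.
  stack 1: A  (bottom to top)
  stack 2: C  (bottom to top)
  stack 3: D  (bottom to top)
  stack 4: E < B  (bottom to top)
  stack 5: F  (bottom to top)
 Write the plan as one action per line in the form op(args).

unstack(F, B)
putdown(F)
pickup(B)
stack(B, E)
unstack(A, C)
putdown(A)

step 1 (unstack(F, B)): towers=[B; C/A; D; E] holding=F
step 2 (putdown(F)): towers=[B; C/A; D; E; F] holding=-
step 3 (pickup(B)): towers=[C/A; D; E; F] holding=B
step 4 (stack(B, E)): towers=[C/A; D; E/B; F] holding=-
step 5 (unstack(A, C)): towers=[C; D; E/B; F] holding=A
step 6 (putdown(A)): towers=[A; C; D; E/B; F] holding=-
goal check: towers=[A; C; D; E/B; F] holding=- — reached (length 6, optimal by BFS)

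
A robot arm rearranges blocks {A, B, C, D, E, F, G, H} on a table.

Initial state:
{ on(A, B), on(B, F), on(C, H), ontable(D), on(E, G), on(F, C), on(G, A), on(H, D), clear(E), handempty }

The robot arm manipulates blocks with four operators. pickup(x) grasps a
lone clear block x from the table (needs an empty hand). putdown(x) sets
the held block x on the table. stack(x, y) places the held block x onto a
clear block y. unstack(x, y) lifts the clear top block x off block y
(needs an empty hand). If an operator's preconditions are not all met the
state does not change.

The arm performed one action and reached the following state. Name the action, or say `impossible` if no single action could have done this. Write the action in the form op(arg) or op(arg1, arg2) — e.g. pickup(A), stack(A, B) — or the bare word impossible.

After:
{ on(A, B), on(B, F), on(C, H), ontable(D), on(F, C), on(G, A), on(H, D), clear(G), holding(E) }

target: towers=[D/H/C/F/B/A/G] holding=E
     unstack(E, G) → towers=[D/H/C/F/B/A/G] holding=E  ← match

unstack(E, G)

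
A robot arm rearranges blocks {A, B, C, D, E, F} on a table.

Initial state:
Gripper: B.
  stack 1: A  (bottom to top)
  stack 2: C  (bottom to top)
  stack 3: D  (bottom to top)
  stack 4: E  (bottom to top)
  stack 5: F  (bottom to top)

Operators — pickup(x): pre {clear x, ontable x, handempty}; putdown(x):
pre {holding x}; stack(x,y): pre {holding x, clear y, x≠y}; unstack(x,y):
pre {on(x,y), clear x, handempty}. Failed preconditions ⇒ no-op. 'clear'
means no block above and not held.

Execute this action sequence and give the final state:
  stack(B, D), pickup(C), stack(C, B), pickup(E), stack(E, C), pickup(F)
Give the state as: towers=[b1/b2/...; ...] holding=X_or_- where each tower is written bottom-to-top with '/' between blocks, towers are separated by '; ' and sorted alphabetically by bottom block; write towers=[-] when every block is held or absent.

towers=[A; D/B/C/E] holding=F

step 1 (stack(B, D)): towers=[A; C; D/B; E; F] holding=-
step 2 (pickup(C)): towers=[A; D/B; E; F] holding=C
step 3 (stack(C, B)): towers=[A; D/B/C; E; F] holding=-
step 4 (pickup(E)): towers=[A; D/B/C; F] holding=E
step 5 (stack(E, C)): towers=[A; D/B/C/E; F] holding=-
step 6 (pickup(F)): towers=[A; D/B/C/E] holding=F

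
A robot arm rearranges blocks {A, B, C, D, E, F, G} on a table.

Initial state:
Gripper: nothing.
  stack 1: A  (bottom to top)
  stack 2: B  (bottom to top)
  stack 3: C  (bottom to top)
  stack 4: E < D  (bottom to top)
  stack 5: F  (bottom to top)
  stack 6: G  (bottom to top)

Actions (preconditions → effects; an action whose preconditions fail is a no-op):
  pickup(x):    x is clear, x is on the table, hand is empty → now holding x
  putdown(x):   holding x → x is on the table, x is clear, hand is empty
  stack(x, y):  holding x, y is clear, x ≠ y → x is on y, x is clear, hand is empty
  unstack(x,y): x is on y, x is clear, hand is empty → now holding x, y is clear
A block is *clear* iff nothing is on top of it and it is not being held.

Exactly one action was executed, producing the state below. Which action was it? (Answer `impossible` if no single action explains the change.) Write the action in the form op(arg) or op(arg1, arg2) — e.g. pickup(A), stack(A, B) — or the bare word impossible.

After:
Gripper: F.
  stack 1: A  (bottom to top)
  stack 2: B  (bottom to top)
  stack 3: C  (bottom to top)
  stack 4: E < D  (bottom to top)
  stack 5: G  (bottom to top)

target: towers=[A; B; C; E/D; G] holding=F
         pickup(B) → towers=[A; C; E/D; F; G] holding=B
         pickup(F) → towers=[A; B; C; E/D; G] holding=F  ← match
         pickup(G) → towers=[A; B; C; E/D; F] holding=G
     unstack(D, E) → towers=[A; B; C; E; F; G] holding=D
         pickup(A) → towers=[B; C; E/D; F; G] holding=A
         pickup(C) → towers=[A; B; E/D; F; G] holding=C

pickup(F)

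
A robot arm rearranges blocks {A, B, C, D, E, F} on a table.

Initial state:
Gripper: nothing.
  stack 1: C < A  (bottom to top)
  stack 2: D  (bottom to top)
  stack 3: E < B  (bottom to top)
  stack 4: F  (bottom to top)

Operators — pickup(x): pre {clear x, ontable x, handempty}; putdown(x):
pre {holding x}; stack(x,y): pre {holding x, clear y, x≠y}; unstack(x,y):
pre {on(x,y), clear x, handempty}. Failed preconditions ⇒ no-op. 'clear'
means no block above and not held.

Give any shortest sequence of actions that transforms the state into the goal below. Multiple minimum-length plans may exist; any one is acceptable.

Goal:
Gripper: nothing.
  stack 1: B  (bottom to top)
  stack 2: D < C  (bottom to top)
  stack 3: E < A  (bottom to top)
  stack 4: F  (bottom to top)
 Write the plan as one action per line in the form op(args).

step 1 (unstack(B, E)): towers=[C/A; D; E; F] holding=B
step 2 (putdown(B)): towers=[B; C/A; D; E; F] holding=-
step 3 (unstack(A, C)): towers=[B; C; D; E; F] holding=A
step 4 (stack(A, E)): towers=[B; C; D; E/A; F] holding=-
step 5 (pickup(C)): towers=[B; D; E/A; F] holding=C
step 6 (stack(C, D)): towers=[B; D/C; E/A; F] holding=-
goal check: towers=[B; D/C; E/A; F] holding=- — reached (length 6, optimal by BFS)

unstack(B, E)
putdown(B)
unstack(A, C)
stack(A, E)
pickup(C)
stack(C, D)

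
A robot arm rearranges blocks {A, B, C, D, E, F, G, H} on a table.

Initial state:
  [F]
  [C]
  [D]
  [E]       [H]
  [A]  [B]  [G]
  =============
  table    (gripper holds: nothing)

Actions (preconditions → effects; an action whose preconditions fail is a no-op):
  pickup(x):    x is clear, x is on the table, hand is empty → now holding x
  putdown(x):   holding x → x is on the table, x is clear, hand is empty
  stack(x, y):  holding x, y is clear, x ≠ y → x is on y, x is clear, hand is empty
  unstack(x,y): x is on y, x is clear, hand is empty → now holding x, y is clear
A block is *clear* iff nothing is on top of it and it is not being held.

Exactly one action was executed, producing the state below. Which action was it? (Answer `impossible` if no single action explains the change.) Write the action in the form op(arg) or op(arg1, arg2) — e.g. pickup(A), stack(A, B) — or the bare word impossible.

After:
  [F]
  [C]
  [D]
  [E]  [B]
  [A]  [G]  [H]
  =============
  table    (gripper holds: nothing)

target: towers=[A/E/D/C/F; G/B; H] holding=-
     unstack(H, G) → towers=[A/E/D/C/F; B; G] holding=H
         pickup(B) → towers=[A/E/D/C/F; G/H] holding=B
     unstack(F, C) → towers=[A/E/D/C; B; G/H] holding=F
none of the 3 applicable actions match → impossible

impossible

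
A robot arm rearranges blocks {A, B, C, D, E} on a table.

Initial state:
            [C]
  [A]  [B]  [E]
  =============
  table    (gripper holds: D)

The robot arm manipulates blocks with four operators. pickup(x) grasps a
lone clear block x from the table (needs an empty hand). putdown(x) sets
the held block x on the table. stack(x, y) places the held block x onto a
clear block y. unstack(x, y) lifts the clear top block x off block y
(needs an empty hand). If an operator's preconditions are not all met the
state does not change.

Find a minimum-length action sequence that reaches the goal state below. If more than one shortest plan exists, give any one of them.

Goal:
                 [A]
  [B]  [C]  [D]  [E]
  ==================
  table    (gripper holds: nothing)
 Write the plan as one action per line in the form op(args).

putdown(D)
unstack(C, E)
putdown(C)
pickup(A)
stack(A, E)

step 1 (putdown(D)): towers=[A; B; D; E/C] holding=-
step 2 (unstack(C, E)): towers=[A; B; D; E] holding=C
step 3 (putdown(C)): towers=[A; B; C; D; E] holding=-
step 4 (pickup(A)): towers=[B; C; D; E] holding=A
step 5 (stack(A, E)): towers=[B; C; D; E/A] holding=-
goal check: towers=[B; C; D; E/A] holding=- — reached (length 5, optimal by BFS)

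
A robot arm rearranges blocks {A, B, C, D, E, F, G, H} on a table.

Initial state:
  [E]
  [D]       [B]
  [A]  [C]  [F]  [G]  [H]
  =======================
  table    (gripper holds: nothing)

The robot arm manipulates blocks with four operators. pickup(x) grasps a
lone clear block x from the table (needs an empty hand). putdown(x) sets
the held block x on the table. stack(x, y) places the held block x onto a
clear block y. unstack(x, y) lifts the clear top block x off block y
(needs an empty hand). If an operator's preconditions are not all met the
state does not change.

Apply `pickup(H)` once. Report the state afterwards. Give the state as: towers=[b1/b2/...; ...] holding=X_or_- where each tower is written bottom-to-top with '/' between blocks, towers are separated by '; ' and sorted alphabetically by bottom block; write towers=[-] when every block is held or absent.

towers=[A/D/E; C; F/B; G] holding=H

before: towers=[A/D/E; C; F/B; G; H] holding=-
pre[pickup(H)]: clear(H) yes, ontable(H) yes, handempty yes
all met → apply pickup(H)
after:  towers=[A/D/E; C; F/B; G] holding=H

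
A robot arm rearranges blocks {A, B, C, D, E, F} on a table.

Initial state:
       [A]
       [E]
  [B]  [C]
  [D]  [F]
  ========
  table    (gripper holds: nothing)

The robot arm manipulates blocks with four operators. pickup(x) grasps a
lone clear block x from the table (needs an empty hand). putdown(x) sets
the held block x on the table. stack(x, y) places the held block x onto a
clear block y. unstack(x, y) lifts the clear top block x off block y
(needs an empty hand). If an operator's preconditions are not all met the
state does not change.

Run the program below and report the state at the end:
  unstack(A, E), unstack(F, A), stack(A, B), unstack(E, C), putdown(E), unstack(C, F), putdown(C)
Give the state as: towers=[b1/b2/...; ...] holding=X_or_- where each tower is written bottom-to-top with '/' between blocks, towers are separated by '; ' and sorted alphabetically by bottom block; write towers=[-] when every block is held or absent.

step 1 (unstack(A, E)): towers=[D/B; F/C/E] holding=A
step 2 (unstack(F, A)) [no-op]: towers=[D/B; F/C/E] holding=A
step 3 (stack(A, B)): towers=[D/B/A; F/C/E] holding=-
step 4 (unstack(E, C)): towers=[D/B/A; F/C] holding=E
step 5 (putdown(E)): towers=[D/B/A; E; F/C] holding=-
step 6 (unstack(C, F)): towers=[D/B/A; E; F] holding=C
step 7 (putdown(C)): towers=[C; D/B/A; E; F] holding=-

towers=[C; D/B/A; E; F] holding=-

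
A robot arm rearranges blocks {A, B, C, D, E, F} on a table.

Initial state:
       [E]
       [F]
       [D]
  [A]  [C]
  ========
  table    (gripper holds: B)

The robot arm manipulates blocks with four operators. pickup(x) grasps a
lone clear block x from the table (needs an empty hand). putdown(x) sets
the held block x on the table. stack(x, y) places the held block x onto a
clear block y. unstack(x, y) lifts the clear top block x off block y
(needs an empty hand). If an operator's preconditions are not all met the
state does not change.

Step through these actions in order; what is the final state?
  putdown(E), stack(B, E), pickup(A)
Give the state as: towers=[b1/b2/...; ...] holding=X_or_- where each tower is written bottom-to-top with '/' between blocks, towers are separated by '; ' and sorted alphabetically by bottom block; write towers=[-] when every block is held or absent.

step 1 (putdown(E)) [no-op]: towers=[A; C/D/F/E] holding=B
step 2 (stack(B, E)): towers=[A; C/D/F/E/B] holding=-
step 3 (pickup(A)): towers=[C/D/F/E/B] holding=A

towers=[C/D/F/E/B] holding=A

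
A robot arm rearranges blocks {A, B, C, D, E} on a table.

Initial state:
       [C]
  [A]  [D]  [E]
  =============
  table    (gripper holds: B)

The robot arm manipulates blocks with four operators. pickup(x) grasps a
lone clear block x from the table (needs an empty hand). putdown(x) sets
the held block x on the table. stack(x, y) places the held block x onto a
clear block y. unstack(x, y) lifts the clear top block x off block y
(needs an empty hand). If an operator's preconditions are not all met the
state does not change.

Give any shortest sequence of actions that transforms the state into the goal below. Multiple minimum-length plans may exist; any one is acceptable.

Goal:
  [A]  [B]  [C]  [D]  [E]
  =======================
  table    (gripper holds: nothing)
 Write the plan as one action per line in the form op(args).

putdown(B)
unstack(C, D)
putdown(C)

step 1 (putdown(B)): towers=[A; B; D/C; E] holding=-
step 2 (unstack(C, D)): towers=[A; B; D; E] holding=C
step 3 (putdown(C)): towers=[A; B; C; D; E] holding=-
goal check: towers=[A; B; C; D; E] holding=- — reached (length 3, optimal by BFS)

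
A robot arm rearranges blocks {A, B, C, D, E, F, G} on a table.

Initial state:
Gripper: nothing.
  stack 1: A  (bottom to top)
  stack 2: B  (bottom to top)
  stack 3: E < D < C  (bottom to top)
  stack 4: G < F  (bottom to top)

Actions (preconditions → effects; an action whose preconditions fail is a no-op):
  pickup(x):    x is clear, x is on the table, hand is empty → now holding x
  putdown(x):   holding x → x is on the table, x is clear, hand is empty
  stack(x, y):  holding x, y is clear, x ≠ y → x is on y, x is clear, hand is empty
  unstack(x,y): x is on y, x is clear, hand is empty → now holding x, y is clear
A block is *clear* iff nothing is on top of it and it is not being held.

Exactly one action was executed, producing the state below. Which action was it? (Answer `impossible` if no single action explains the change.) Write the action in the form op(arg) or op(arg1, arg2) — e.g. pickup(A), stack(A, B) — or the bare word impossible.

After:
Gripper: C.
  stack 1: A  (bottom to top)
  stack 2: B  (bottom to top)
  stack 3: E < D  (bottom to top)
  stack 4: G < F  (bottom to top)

target: towers=[A; B; E/D; G/F] holding=C
         pickup(B) → towers=[A; E/D/C; G/F] holding=B
     unstack(F, G) → towers=[A; B; E/D/C; G] holding=F
         pickup(A) → towers=[B; E/D/C; G/F] holding=A
     unstack(C, D) → towers=[A; B; E/D; G/F] holding=C  ← match

unstack(C, D)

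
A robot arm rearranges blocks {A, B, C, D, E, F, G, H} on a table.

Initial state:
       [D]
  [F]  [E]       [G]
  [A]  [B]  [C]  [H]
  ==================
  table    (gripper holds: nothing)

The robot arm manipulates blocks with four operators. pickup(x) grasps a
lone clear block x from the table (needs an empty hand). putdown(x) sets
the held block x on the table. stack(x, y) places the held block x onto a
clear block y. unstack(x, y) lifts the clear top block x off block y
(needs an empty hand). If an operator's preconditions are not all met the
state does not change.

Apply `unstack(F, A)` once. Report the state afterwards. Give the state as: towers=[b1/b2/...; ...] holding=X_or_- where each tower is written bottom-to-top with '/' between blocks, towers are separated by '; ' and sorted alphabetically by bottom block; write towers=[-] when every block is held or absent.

before: towers=[A/F; B/E/D; C; H/G] holding=-
pre[unstack(F, A)]: on(F,A) ok, clear(F) ok, handempty ok
all met → apply unstack(F, A)
after:  towers=[A; B/E/D; C; H/G] holding=F

towers=[A; B/E/D; C; H/G] holding=F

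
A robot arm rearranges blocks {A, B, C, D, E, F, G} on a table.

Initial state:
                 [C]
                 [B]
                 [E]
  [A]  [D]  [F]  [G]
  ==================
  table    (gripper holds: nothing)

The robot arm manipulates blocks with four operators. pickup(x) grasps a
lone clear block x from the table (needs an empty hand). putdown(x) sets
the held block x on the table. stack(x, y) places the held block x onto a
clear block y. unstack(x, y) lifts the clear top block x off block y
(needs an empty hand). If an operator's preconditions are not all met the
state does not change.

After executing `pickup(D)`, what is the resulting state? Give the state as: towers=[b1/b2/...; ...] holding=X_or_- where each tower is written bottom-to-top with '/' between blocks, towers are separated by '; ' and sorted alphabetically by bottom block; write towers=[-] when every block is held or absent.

before: towers=[A; D; F; G/E/B/C] holding=-
pre[pickup(D)]: clear(D) yes, ontable(D) yes, handempty yes
all met → apply pickup(D)
after:  towers=[A; F; G/E/B/C] holding=D

towers=[A; F; G/E/B/C] holding=D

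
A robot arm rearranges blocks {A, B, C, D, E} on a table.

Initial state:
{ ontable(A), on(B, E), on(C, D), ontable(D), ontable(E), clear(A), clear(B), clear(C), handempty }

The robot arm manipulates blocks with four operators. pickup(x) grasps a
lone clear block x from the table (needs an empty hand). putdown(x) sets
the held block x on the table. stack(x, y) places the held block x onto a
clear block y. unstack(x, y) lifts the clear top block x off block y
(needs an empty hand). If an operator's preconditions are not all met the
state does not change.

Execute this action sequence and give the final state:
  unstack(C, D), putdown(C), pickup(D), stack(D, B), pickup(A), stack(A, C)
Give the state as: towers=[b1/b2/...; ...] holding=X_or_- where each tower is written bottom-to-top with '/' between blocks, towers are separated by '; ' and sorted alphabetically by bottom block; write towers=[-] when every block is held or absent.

step 1 (unstack(C, D)): towers=[A; D; E/B] holding=C
step 2 (putdown(C)): towers=[A; C; D; E/B] holding=-
step 3 (pickup(D)): towers=[A; C; E/B] holding=D
step 4 (stack(D, B)): towers=[A; C; E/B/D] holding=-
step 5 (pickup(A)): towers=[C; E/B/D] holding=A
step 6 (stack(A, C)): towers=[C/A; E/B/D] holding=-

towers=[C/A; E/B/D] holding=-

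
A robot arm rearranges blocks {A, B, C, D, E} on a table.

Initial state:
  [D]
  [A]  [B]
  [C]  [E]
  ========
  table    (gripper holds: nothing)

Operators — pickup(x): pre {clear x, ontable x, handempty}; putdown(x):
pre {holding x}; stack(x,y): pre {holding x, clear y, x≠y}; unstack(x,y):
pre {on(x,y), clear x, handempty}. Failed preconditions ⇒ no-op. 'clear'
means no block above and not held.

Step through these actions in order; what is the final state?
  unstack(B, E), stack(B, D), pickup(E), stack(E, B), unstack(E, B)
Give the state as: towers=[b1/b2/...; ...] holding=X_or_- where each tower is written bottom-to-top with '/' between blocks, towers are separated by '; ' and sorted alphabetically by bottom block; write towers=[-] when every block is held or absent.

towers=[C/A/D/B] holding=E

step 1 (unstack(B, E)): towers=[C/A/D; E] holding=B
step 2 (stack(B, D)): towers=[C/A/D/B; E] holding=-
step 3 (pickup(E)): towers=[C/A/D/B] holding=E
step 4 (stack(E, B)): towers=[C/A/D/B/E] holding=-
step 5 (unstack(E, B)): towers=[C/A/D/B] holding=E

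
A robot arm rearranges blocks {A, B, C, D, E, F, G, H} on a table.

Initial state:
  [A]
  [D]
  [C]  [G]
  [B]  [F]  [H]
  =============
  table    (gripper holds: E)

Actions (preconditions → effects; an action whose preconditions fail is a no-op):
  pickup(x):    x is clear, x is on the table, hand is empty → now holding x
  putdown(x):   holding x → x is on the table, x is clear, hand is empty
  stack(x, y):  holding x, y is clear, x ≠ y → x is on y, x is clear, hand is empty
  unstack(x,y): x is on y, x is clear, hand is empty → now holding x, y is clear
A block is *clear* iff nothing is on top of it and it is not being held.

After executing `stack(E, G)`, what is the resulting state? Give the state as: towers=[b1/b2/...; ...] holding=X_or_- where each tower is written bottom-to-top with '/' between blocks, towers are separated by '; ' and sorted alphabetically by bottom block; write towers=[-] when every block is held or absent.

before: towers=[B/C/D/A; F/G; H] holding=E
pre[stack(E, G)]: holding(E) yes, clear(G) yes, E≠G yes
all met → apply stack(E, G)
after:  towers=[B/C/D/A; F/G/E; H] holding=-

towers=[B/C/D/A; F/G/E; H] holding=-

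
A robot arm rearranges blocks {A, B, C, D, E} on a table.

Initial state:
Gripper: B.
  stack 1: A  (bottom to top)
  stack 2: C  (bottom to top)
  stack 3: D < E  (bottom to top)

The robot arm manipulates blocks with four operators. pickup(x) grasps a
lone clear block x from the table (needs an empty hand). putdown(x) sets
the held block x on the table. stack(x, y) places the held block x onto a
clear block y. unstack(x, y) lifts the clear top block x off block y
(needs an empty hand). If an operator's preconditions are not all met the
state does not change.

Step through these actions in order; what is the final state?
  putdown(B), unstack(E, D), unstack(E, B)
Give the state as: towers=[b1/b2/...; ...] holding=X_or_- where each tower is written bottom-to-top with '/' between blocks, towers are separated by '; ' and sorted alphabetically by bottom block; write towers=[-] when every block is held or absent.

towers=[A; B; C; D] holding=E

step 1 (putdown(B)): towers=[A; B; C; D/E] holding=-
step 2 (unstack(E, D)): towers=[A; B; C; D] holding=E
step 3 (unstack(E, B)) [no-op]: towers=[A; B; C; D] holding=E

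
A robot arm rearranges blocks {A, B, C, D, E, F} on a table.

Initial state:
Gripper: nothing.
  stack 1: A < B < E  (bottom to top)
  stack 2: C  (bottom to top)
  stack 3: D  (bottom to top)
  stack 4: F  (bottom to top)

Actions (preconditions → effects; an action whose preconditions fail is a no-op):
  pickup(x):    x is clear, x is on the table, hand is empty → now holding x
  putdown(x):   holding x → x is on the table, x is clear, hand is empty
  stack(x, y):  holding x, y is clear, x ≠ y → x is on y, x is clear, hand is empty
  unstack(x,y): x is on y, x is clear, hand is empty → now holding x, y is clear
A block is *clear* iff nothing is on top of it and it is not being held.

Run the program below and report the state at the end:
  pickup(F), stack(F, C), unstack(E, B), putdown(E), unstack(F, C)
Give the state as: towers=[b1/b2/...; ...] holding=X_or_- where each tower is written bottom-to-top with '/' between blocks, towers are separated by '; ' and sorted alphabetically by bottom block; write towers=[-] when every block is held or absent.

step 1 (pickup(F)): towers=[A/B/E; C; D] holding=F
step 2 (stack(F, C)): towers=[A/B/E; C/F; D] holding=-
step 3 (unstack(E, B)): towers=[A/B; C/F; D] holding=E
step 4 (putdown(E)): towers=[A/B; C/F; D; E] holding=-
step 5 (unstack(F, C)): towers=[A/B; C; D; E] holding=F

towers=[A/B; C; D; E] holding=F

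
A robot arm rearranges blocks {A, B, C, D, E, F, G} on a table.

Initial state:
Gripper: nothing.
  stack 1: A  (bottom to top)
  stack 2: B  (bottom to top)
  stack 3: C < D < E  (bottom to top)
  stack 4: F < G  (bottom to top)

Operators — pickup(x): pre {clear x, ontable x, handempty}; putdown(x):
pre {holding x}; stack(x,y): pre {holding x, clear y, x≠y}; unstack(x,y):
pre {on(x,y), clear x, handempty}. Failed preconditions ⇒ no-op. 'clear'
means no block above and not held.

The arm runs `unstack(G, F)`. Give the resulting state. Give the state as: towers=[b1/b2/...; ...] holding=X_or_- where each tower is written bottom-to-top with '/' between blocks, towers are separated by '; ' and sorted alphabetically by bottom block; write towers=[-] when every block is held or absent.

before: towers=[A; B; C/D/E; F/G] holding=-
pre[unstack(G, F)]: on(G,F) ok, clear(G) ok, handempty ok
all met → apply unstack(G, F)
after:  towers=[A; B; C/D/E; F] holding=G

towers=[A; B; C/D/E; F] holding=G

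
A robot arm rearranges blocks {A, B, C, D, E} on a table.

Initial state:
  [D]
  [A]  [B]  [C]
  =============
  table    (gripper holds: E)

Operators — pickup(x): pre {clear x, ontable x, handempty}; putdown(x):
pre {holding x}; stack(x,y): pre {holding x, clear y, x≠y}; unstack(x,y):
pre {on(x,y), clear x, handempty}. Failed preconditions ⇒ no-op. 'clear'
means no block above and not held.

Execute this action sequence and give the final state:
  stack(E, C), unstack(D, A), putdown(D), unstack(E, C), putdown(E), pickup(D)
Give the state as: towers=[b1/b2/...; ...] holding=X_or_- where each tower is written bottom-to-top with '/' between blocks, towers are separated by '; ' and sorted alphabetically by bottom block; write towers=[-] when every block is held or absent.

step 1 (stack(E, C)): towers=[A/D; B; C/E] holding=-
step 2 (unstack(D, A)): towers=[A; B; C/E] holding=D
step 3 (putdown(D)): towers=[A; B; C/E; D] holding=-
step 4 (unstack(E, C)): towers=[A; B; C; D] holding=E
step 5 (putdown(E)): towers=[A; B; C; D; E] holding=-
step 6 (pickup(D)): towers=[A; B; C; E] holding=D

towers=[A; B; C; E] holding=D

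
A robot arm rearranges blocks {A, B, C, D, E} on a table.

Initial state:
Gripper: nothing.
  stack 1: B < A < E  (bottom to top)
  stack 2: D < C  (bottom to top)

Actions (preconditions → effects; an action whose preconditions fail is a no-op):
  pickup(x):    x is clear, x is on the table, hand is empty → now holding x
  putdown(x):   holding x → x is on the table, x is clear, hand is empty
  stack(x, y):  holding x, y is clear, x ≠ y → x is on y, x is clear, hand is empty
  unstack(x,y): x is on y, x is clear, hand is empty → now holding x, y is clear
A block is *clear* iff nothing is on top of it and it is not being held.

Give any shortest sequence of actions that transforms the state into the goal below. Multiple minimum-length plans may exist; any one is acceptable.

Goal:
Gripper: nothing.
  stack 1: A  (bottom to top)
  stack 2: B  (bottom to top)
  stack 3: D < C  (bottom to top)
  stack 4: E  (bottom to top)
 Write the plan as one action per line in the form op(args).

unstack(E, A)
putdown(E)
unstack(A, B)
putdown(A)

step 1 (unstack(E, A)): towers=[B/A; D/C] holding=E
step 2 (putdown(E)): towers=[B/A; D/C; E] holding=-
step 3 (unstack(A, B)): towers=[B; D/C; E] holding=A
step 4 (putdown(A)): towers=[A; B; D/C; E] holding=-
goal check: towers=[A; B; D/C; E] holding=- — reached (length 4, optimal by BFS)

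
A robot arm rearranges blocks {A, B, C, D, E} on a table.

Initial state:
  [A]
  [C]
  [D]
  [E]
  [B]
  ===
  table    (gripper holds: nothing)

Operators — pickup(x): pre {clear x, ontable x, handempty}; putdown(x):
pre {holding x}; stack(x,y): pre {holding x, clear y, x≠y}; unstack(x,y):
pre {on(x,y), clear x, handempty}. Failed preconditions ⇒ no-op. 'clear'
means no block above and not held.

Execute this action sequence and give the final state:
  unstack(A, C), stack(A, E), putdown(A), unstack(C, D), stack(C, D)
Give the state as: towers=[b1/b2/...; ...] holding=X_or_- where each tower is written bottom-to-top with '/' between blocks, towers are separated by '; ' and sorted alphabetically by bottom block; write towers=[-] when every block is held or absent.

towers=[A; B/E/D/C] holding=-

step 1 (unstack(A, C)): towers=[B/E/D/C] holding=A
step 2 (stack(A, E)) [no-op]: towers=[B/E/D/C] holding=A
step 3 (putdown(A)): towers=[A; B/E/D/C] holding=-
step 4 (unstack(C, D)): towers=[A; B/E/D] holding=C
step 5 (stack(C, D)): towers=[A; B/E/D/C] holding=-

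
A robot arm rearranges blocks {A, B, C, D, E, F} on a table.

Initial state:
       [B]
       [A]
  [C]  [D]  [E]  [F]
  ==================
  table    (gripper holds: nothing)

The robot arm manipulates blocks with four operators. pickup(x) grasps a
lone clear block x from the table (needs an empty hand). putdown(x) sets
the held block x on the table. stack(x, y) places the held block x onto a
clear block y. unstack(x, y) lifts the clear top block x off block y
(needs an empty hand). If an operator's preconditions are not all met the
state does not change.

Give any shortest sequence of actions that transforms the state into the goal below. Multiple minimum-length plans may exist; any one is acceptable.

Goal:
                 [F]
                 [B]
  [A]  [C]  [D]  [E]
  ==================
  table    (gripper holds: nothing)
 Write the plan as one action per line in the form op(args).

unstack(B, A)
stack(B, E)
pickup(F)
stack(F, B)
unstack(A, D)
putdown(A)

step 1 (unstack(B, A)): towers=[C; D/A; E; F] holding=B
step 2 (stack(B, E)): towers=[C; D/A; E/B; F] holding=-
step 3 (pickup(F)): towers=[C; D/A; E/B] holding=F
step 4 (stack(F, B)): towers=[C; D/A; E/B/F] holding=-
step 5 (unstack(A, D)): towers=[C; D; E/B/F] holding=A
step 6 (putdown(A)): towers=[A; C; D; E/B/F] holding=-
goal check: towers=[A; C; D; E/B/F] holding=- — reached (length 6, optimal by BFS)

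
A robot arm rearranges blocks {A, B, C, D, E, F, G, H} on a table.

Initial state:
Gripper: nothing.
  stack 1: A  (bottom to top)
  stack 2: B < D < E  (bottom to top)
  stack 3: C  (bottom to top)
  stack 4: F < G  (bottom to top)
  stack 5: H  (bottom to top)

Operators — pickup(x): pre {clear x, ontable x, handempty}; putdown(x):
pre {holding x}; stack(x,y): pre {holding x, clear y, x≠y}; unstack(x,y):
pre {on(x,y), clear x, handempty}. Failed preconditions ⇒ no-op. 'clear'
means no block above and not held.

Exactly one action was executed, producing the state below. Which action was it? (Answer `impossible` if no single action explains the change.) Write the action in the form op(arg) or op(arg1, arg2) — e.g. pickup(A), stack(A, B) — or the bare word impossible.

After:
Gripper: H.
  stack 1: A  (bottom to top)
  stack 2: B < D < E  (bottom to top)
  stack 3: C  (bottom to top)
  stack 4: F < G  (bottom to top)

pickup(H)

target: towers=[A; B/D/E; C; F/G] holding=H
     unstack(G, F) → towers=[A; B/D/E; C; F; H] holding=G
         pickup(A) → towers=[B/D/E; C; F/G; H] holding=A
     unstack(E, D) → towers=[A; B/D; C; F/G; H] holding=E
         pickup(H) → towers=[A; B/D/E; C; F/G] holding=H  ← match
         pickup(C) → towers=[A; B/D/E; F/G; H] holding=C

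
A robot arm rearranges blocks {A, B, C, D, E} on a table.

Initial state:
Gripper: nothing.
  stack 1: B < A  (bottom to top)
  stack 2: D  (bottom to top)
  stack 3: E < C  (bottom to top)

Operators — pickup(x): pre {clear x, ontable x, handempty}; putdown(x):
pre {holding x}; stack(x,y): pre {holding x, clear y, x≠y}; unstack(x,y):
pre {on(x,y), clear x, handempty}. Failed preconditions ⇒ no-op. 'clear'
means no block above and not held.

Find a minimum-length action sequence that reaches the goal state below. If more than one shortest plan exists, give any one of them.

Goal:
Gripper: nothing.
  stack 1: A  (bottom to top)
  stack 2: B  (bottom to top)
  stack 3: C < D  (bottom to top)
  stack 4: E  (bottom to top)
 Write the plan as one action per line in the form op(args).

step 1 (unstack(A, B)): towers=[B; D; E/C] holding=A
step 2 (putdown(A)): towers=[A; B; D; E/C] holding=-
step 3 (unstack(C, E)): towers=[A; B; D; E] holding=C
step 4 (putdown(C)): towers=[A; B; C; D; E] holding=-
step 5 (pickup(D)): towers=[A; B; C; E] holding=D
step 6 (stack(D, C)): towers=[A; B; C/D; E] holding=-
goal check: towers=[A; B; C/D; E] holding=- — reached (length 6, optimal by BFS)

unstack(A, B)
putdown(A)
unstack(C, E)
putdown(C)
pickup(D)
stack(D, C)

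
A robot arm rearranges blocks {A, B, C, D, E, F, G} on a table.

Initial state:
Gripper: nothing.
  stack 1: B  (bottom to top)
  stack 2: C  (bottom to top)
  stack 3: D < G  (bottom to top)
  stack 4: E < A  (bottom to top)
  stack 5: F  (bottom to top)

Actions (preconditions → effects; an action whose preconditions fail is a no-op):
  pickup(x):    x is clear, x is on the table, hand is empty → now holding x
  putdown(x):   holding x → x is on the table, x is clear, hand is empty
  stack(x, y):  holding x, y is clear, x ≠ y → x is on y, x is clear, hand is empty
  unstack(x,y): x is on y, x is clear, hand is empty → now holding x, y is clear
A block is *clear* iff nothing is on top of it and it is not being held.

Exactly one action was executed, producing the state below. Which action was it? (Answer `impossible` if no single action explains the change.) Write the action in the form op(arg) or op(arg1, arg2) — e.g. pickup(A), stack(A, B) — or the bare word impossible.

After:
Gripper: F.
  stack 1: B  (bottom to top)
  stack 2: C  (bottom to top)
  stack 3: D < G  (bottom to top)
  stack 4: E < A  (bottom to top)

target: towers=[B; C; D/G; E/A] holding=F
         pickup(B) → towers=[C; D/G; E/A; F] holding=B
         pickup(F) → towers=[B; C; D/G; E/A] holding=F  ← match
     unstack(G, D) → towers=[B; C; D; E/A; F] holding=G
     unstack(A, E) → towers=[B; C; D/G; E; F] holding=A
         pickup(C) → towers=[B; D/G; E/A; F] holding=C

pickup(F)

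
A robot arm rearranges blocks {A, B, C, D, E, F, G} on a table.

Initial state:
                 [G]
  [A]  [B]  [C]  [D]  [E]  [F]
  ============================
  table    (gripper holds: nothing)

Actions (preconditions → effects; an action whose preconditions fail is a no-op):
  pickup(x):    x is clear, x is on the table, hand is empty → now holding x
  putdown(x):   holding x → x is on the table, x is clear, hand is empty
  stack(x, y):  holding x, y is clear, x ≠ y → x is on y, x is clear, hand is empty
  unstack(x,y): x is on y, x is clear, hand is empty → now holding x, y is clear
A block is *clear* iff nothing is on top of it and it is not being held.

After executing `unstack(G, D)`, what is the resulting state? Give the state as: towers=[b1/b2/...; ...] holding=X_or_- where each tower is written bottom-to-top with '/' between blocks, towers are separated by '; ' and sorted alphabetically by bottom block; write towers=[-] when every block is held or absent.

before: towers=[A; B; C; D/G; E; F] holding=-
pre[unstack(G, D)]: on(G,D) ok, clear(G) ok, handempty ok
all met → apply unstack(G, D)
after:  towers=[A; B; C; D; E; F] holding=G

towers=[A; B; C; D; E; F] holding=G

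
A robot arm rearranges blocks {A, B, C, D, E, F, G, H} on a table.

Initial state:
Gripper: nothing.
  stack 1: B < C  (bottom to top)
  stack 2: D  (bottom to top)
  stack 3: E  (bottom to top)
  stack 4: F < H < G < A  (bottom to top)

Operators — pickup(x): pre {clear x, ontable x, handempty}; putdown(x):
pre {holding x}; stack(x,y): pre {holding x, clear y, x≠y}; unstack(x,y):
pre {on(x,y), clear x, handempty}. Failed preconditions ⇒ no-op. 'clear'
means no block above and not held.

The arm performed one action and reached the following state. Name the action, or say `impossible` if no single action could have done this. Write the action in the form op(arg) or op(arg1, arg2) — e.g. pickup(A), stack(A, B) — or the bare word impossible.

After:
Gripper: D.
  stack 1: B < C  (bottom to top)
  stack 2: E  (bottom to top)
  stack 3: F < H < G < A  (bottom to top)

target: towers=[B/C; E; F/H/G/A] holding=D
     unstack(A, G) → towers=[B/C; D; E; F/H/G] holding=A
         pickup(E) → towers=[B/C; D; F/H/G/A] holding=E
         pickup(D) → towers=[B/C; E; F/H/G/A] holding=D  ← match
     unstack(C, B) → towers=[B; D; E; F/H/G/A] holding=C

pickup(D)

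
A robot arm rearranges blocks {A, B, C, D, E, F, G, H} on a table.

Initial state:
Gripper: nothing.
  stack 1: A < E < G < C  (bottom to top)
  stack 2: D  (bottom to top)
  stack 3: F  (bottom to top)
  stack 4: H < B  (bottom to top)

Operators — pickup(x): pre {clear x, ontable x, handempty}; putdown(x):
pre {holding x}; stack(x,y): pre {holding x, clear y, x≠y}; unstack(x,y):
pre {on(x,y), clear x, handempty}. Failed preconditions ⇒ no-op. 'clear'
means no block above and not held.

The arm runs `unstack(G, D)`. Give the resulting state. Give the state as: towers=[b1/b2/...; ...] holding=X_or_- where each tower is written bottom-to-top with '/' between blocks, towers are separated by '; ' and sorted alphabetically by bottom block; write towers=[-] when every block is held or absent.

towers=[A/E/G/C; D; F; H/B] holding=-

before: towers=[A/E/G/C; D; F; H/B] holding=-
pre[unstack(G, D)]: on(G,D) no, clear(G) no, handempty yes
on(G,D), clear(G) unmet → unstack(G, D) is a no-op
after:  towers=[A/E/G/C; D; F; H/B] holding=-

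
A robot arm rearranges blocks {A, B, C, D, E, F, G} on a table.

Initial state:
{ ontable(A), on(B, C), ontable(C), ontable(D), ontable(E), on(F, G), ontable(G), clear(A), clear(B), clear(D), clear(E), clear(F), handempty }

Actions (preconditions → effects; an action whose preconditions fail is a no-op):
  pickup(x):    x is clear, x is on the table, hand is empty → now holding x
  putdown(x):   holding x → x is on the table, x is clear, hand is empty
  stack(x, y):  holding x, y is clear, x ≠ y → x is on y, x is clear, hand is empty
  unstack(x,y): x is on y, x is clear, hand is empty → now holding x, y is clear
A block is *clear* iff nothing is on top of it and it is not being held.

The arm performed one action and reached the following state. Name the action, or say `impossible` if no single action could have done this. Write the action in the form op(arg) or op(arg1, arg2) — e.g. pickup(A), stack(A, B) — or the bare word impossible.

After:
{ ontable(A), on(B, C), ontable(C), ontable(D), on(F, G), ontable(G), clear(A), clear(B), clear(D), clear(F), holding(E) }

pickup(E)

target: towers=[A; C/B; D; G/F] holding=E
     unstack(B, C) → towers=[A; C; D; E; G/F] holding=B
     unstack(F, G) → towers=[A; C/B; D; E; G] holding=F
         pickup(D) → towers=[A; C/B; E; G/F] holding=D
         pickup(A) → towers=[C/B; D; E; G/F] holding=A
         pickup(E) → towers=[A; C/B; D; G/F] holding=E  ← match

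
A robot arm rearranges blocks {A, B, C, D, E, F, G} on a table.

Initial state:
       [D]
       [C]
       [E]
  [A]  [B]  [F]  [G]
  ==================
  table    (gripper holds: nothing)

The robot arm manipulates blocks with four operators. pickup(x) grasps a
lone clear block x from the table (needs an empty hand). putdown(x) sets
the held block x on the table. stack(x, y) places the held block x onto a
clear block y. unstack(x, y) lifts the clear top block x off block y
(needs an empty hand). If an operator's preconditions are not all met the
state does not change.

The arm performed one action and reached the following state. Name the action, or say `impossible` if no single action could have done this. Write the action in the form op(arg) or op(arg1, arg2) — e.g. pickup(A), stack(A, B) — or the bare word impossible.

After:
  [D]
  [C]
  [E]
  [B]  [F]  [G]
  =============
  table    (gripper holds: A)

target: towers=[B/E/C/D; F; G] holding=A
         pickup(F) → towers=[A; B/E/C/D; G] holding=F
         pickup(G) → towers=[A; B/E/C/D; F] holding=G
     unstack(D, C) → towers=[A; B/E/C; F; G] holding=D
         pickup(A) → towers=[B/E/C/D; F; G] holding=A  ← match

pickup(A)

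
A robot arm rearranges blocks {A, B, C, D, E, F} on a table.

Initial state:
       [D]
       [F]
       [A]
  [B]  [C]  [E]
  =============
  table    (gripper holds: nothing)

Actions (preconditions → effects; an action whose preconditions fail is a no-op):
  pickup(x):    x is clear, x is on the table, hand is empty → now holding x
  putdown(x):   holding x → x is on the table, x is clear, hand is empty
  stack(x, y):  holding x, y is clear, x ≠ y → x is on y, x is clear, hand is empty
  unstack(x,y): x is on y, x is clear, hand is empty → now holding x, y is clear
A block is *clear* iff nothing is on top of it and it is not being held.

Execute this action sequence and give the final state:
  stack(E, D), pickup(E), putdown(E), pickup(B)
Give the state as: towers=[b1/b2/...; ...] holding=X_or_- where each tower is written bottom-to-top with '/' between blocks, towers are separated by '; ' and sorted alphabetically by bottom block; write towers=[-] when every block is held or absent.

step 1 (stack(E, D)) [no-op]: towers=[B; C/A/F/D; E] holding=-
step 2 (pickup(E)): towers=[B; C/A/F/D] holding=E
step 3 (putdown(E)): towers=[B; C/A/F/D; E] holding=-
step 4 (pickup(B)): towers=[C/A/F/D; E] holding=B

towers=[C/A/F/D; E] holding=B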